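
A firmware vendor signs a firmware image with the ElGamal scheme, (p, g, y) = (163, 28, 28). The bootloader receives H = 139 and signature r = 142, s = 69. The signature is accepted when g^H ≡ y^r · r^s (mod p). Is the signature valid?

Left side g^H mod p:
28^2 = 784 ≡ 132
28^4 ≡ 132^2 = 17424 ≡ 146
28^8 ≡ 146^2 = 21316 ≡ 126
28^16 ≡ 126^2 = 15876 ≡ 65
28^32 ≡ 65^2 = 4225 ≡ 150
28^64 ≡ 150^2 = 22500 ≡ 6
28^128 ≡ 6^2 = 36
139 = 128 + 8 + 2 + 1, so 28^139 ≡ 36·126·132·28 ≡ 17 (mod 163)
Right side y^r · r^s mod p:
28^2 = 784 ≡ 132
28^4 ≡ 132^2 = 17424 ≡ 146
28^8 ≡ 146^2 = 21316 ≡ 126
28^16 ≡ 126^2 = 15876 ≡ 65
28^32 ≡ 65^2 = 4225 ≡ 150
28^64 ≡ 150^2 = 22500 ≡ 6
28^128 ≡ 6^2 = 36
142 = 128 + 8 + 4 + 2, so 28^142 ≡ 36·126·146·132 ≡ 77 (mod 163)
142^2 = 20164 ≡ 115
142^4 ≡ 115^2 = 13225 ≡ 22
142^8 ≡ 22^2 = 484 ≡ 158
142^16 ≡ 158^2 = 24964 ≡ 25
142^32 ≡ 25^2 = 625 ≡ 136
142^64 ≡ 136^2 = 18496 ≡ 77
69 = 64 + 4 + 1, so 142^69 ≡ 77·22·142 ≡ 123 (mod 163)
77·123 = 9471 ≡ 17 (mod 163)
17 ≡ 17 (mod 163), so the signature is genuine.

valid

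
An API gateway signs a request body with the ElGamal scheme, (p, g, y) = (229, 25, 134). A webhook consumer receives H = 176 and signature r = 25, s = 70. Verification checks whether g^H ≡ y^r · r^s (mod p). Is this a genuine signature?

Left side g^H mod p:
Squares mod 229: 25^1≡25, 25^2≡167, 25^4≡180, 25^8≡111, 25^16≡184, 25^32≡193, 25^64≡151, 25^128≡130
176 = 128 + 32 + 16, so 25^176 ≡ 130·193·184 ≡ 149 (mod 229)
Right side y^r · r^s mod p:
Squares mod 229: 134^1≡134, 134^2≡94, 134^4≡134, 134^8≡94, 134^16≡134
25 = 16 + 8 + 1, so 134^25 ≡ 134·94·134 ≡ 134 (mod 229)
Squares mod 229: 25^1≡25, 25^2≡167, 25^4≡180, 25^8≡111, 25^16≡184, 25^32≡193, 25^64≡151
70 = 64 + 4 + 2, so 25^70 ≡ 151·180·167 ≡ 51 (mod 229)
134·51 = 6834 ≡ 193 (mod 229)
149 ≠ 193, so verification fails.

forged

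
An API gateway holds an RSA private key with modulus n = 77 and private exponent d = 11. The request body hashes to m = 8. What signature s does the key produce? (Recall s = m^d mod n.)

8

Squares mod 77: m^1≡8, m^2≡64, m^4≡15, m^8≡71
11 = 8 + 2 + 1, so m^11 ≡ 71·64·8 ≡ 8 (mod 77)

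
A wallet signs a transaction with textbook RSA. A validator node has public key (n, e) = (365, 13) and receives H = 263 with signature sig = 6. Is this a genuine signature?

forged

sig^2 ≡ 6^2 = 36
sig^4 ≡ 36^2 = 1296 ≡ 201
sig^8 ≡ 201^2 = 40401 ≡ 251
13 = 8 + 4 + 1, so sig^13 ≡ 251·201·6 ≡ 121 (mod 365)
The recovered value 121 does not match the digest 263.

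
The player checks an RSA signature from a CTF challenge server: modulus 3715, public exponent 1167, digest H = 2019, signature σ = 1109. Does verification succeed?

passes

σ^1167 mod 3715 = 2019
Since 2019 equals the digest 2019, verification succeeds.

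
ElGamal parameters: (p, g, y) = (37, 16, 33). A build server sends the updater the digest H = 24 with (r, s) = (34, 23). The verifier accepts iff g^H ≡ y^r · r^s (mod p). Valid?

no

Left side g^H mod p:
16^24 mod 37 = 10
Right side y^r · r^s mod p:
33^34 mod 37 = 7
34^23 mod 37 = 16
7·16 = 112 ≡ 1 (mod 37)
10 ≠ 1, so verification fails.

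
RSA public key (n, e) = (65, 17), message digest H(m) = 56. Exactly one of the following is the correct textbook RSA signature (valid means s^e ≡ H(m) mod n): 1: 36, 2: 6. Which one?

1

Candidate 1: 36^17 mod 65 = 56
  → matches H(m) = 56
Candidate 2: 6^17 mod 65 = 41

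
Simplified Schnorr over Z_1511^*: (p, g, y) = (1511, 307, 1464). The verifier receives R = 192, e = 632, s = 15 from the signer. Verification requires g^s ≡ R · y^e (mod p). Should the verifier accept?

accept

g^s mod p:
307^2 = 94249 ≡ 567
307^4 ≡ 567^2 = 321489 ≡ 1157
307^8 ≡ 1157^2 = 1338649 ≡ 1414
15 = 8 + 4 + 2 + 1, so 307^15 ≡ 1414·1157·567·307 ≡ 764 (mod 1511)
R · y^e mod p:
1464^2 = 2143296 ≡ 698
1464^4 ≡ 698^2 = 487204 ≡ 662
1464^8 ≡ 662^2 = 438244 ≡ 54
1464^16 ≡ 54^2 = 2916 ≡ 1405
1464^32 ≡ 1405^2 = 1974025 ≡ 659
1464^64 ≡ 659^2 = 434281 ≡ 624
1464^128 ≡ 624^2 = 389376 ≡ 1049
1464^256 ≡ 1049^2 = 1100401 ≡ 393
1464^512 ≡ 393^2 = 154449 ≡ 327
632 = 512 + 64 + 32 + 16 + 8, so 1464^632 ≡ 327·624·659·1405·54 ≡ 728 (mod 1511)
192·728 = 139776 ≡ 764 (mod 1511)
764 ≡ 764 (mod 1511); signature holds.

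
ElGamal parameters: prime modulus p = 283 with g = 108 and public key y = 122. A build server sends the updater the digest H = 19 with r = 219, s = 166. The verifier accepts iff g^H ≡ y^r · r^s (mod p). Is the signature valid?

valid

Left side g^H mod p:
108^19 mod 283 = 279
Right side y^r · r^s mod p:
122^219 mod 283 = 241
219^166 mod 283 = 54
241·54 = 13014 ≡ 279 (mod 283)
279 ≡ 279 (mod 283), so the signature is genuine.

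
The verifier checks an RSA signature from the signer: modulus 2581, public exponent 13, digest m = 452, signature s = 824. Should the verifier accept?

reject

Squares mod 2581: s^1≡824, s^2≡173, s^4≡1538, s^8≡1248
13 = 8 + 4 + 1, so s^13 ≡ 1248·1538·824 ≡ 2129 (mod 2581)
2129 ≠ 452, so verification fails.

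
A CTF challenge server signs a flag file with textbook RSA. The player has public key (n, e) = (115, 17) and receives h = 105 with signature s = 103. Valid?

no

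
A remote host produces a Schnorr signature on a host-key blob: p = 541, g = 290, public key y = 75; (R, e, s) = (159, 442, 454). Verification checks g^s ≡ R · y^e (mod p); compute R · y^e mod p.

134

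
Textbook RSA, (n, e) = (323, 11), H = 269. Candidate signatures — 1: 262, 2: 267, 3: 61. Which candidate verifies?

1

Candidate 1: Squares mod 323: 262^1≡262, 262^2≡168, 262^4≡123, 262^8≡271; 11 = 8 + 2 + 1, so 262^11 ≡ 271·168·262 ≡ 269 (mod 323)
  → matches H = 269
Candidate 2: Squares mod 323: 267^1≡267, 267^2≡229, 267^4≡115, 267^8≡305; 11 = 8 + 2 + 1, so 267^11 ≡ 305·229·267 ≡ 210 (mod 323)
Candidate 3: Squares mod 323: 61^1≡61, 61^2≡168, 61^4≡123, 61^8≡271; 11 = 8 + 2 + 1, so 61^11 ≡ 271·168·61 ≡ 54 (mod 323)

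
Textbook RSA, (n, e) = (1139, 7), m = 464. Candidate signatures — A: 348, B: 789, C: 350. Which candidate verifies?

Candidate A: Squares mod 1139: 348^1≡348, 348^2≡370, 348^4≡220; 7 = 4 + 2 + 1, so 348^7 ≡ 220·370·348 ≡ 270 (mod 1139)
Candidate B: Squares mod 1139: 789^1≡789, 789^2≡627, 789^4≡174; 7 = 4 + 2 + 1, so 789^7 ≡ 174·627·789 ≡ 675 (mod 1139)
Candidate C: Squares mod 1139: 350^1≡350, 350^2≡627, 350^4≡174; 7 = 4 + 2 + 1, so 350^7 ≡ 174·627·350 ≡ 464 (mod 1139)
  → matches m = 464

C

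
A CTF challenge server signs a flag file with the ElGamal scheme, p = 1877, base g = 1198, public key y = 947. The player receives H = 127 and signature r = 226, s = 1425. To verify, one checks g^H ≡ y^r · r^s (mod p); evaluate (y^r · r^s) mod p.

913

Squares mod 1877: 947^1≡947, 947^2≡1480, 947^4≡1818, 947^8≡1604, 947^16≡1326, 947^32≡1404, 947^64≡366, 947^128≡689
226 = 128 + 64 + 32 + 2, so 947^226 ≡ 689·366·1404·1480 ≡ 580 (mod 1877)
Squares mod 1877: 226^1≡226, 226^2≡397, 226^4≡1818, 226^8≡1604, 226^16≡1326, 226^32≡1404, 226^64≡366, 226^128≡689, 226^256≡1717, 226^512≡1199, 226^1024≡1696
1425 = 1024 + 256 + 128 + 16 + 1, so 226^1425 ≡ 1696·1717·689·1326·226 ≡ 1720 (mod 1877)
y^r · r^s ≡ 580·1720 = 997600 ≡ 913 (mod 1877)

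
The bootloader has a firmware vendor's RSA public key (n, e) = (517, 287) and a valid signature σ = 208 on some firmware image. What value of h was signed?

406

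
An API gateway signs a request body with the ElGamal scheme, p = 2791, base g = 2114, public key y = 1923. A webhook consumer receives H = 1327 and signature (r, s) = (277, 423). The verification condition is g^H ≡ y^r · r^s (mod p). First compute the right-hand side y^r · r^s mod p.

Squares mod 2791: 1923^1≡1923, 1923^2≡2645, 1923^4≡1779, 1923^8≡2638, 1923^16≡1081, 1923^32≡1923, 1923^64≡2645, 1923^128≡1779, 1923^256≡2638
277 = 256 + 16 + 4 + 1, so 1923^277 ≡ 2638·1081·1779·1923 ≡ 822 (mod 2791)
Squares mod 2791: 277^1≡277, 277^2≡1372, 277^4≡1250, 277^8≡2331, 277^16≡2275, 277^32≡1111, 277^64≡699, 277^128≡176, 277^256≡275
423 = 256 + 128 + 32 + 4 + 2 + 1, so 277^423 ≡ 275·176·1111·1250·1372·277 ≡ 1896 (mod 2791)
y^r · r^s ≡ 822·1896 = 1558512 ≡ 1134 (mod 2791)

1134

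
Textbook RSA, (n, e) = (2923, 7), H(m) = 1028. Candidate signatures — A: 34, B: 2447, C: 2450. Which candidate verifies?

Candidate A: Squares mod 2923: 34^1≡34, 34^2≡1156, 34^4≡525; 7 = 4 + 2 + 1, so 34^7 ≡ 525·1156·34 ≡ 1143 (mod 2923)
Candidate B: Squares mod 2923: 2447^1≡2447, 2447^2≡1505, 2447^4≡2623; 7 = 4 + 2 + 1, so 2447^7 ≡ 2623·1505·2447 ≡ 425 (mod 2923)
Candidate C: Squares mod 2923: 2450^1≡2450, 2450^2≡1581, 2450^4≡396; 7 = 4 + 2 + 1, so 2450^7 ≡ 396·1581·2450 ≡ 1028 (mod 2923)
  → matches H(m) = 1028

C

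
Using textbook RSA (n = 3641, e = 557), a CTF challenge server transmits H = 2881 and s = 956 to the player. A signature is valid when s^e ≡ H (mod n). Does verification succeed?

s^2 ≡ 956^2 = 913936 ≡ 45
s^4 ≡ 45^2 = 2025
s^8 ≡ 2025^2 = 4100625 ≡ 859
s^16 ≡ 859^2 = 737881 ≡ 2399
s^32 ≡ 2399^2 = 5755201 ≡ 2421
s^64 ≡ 2421^2 = 5861241 ≡ 2872
s^128 ≡ 2872^2 = 8248384 ≡ 1519
s^256 ≡ 1519^2 = 2307361 ≡ 2608
s^512 ≡ 2608^2 = 6801664 ≡ 276
557 = 512 + 32 + 8 + 4 + 1, so s^557 ≡ 276·2421·859·2025·956 ≡ 2881 (mod 3641)
s^557 mod 3641 = 2881 matches H.

passes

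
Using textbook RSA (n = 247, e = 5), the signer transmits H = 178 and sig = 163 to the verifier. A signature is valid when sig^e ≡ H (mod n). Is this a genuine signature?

Squares mod 247: sig^1≡163, sig^2≡140, sig^4≡87
5 = 4 + 1, so sig^5 ≡ 87·163 ≡ 102 (mod 247)
102 ≠ 178, so verification fails.

forged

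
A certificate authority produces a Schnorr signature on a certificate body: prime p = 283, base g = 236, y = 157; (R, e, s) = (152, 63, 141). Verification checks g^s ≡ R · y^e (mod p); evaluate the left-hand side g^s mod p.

1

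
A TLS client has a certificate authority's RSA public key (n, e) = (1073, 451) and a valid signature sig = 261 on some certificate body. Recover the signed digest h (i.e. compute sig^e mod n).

812

Squares mod 1073: sig^1≡261, sig^2≡522, sig^4≡1015, sig^8≡145, sig^16≡638, sig^32≡377, sig^64≡493, sig^128≡551, sig^256≡1015
451 = 256 + 128 + 64 + 2 + 1, so sig^451 ≡ 1015·551·493·522·261 ≡ 812 (mod 1073)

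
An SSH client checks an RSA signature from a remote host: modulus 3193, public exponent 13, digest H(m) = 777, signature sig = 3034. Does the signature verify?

sig^13 mod 3193 = 2416
2416 ≠ 777, so verification fails.

does not verify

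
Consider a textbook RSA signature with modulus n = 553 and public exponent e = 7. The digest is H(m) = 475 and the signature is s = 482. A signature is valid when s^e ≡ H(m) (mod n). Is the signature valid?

invalid

s^2 ≡ 482^2 = 232324 ≡ 64
s^4 ≡ 64^2 = 4096 ≡ 225
7 = 4 + 2 + 1, so s^7 ≡ 225·64·482 ≡ 97 (mod 553)
s^7 mod 553 = 97, but H(m) = 475.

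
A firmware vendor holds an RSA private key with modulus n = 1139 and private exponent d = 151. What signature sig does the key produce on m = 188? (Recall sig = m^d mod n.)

m^2 ≡ 188^2 = 35344 ≡ 35
m^4 ≡ 35^2 = 1225 ≡ 86
m^8 ≡ 86^2 = 7396 ≡ 562
m^16 ≡ 562^2 = 315844 ≡ 341
m^32 ≡ 341^2 = 116281 ≡ 103
m^64 ≡ 103^2 = 10609 ≡ 358
m^128 ≡ 358^2 = 128164 ≡ 596
151 = 128 + 16 + 4 + 2 + 1, so m^151 ≡ 596·341·86·35·188 ≡ 1089 (mod 1139)

1089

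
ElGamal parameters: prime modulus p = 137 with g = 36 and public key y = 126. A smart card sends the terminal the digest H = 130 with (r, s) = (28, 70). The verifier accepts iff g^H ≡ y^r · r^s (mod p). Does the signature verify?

Left side g^H mod p:
Squares mod 137: 36^1≡36, 36^2≡63, 36^4≡133, 36^8≡16, 36^16≡119, 36^32≡50, 36^64≡34, 36^128≡60
130 = 128 + 2, so 36^130 ≡ 60·63 ≡ 81 (mod 137)
Right side y^r · r^s mod p:
Squares mod 137: 126^1≡126, 126^2≡121, 126^4≡119, 126^8≡50, 126^16≡34
28 = 16 + 8 + 4, so 126^28 ≡ 34·50·119 ≡ 88 (mod 137)
Squares mod 137: 28^1≡28, 28^2≡99, 28^4≡74, 28^8≡133, 28^16≡16, 28^32≡119, 28^64≡50
70 = 64 + 4 + 2, so 28^70 ≡ 50·74·99 ≡ 99 (mod 137)
88·99 = 8712 ≡ 81 (mod 137)
81 ≡ 81 (mod 137), so the signature is genuine.

verifies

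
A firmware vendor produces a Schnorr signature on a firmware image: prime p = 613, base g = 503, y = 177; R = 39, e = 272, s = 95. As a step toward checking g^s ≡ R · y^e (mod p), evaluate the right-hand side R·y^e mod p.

491

177^2 = 31329 ≡ 66
177^4 ≡ 66^2 = 4356 ≡ 65
177^8 ≡ 65^2 = 4225 ≡ 547
177^16 ≡ 547^2 = 299209 ≡ 65
177^32 ≡ 65^2 = 4225 ≡ 547
177^64 ≡ 547^2 = 299209 ≡ 65
177^128 ≡ 65^2 = 4225 ≡ 547
177^256 ≡ 547^2 = 299209 ≡ 65
272 = 256 + 16, so 177^272 ≡ 65·65 ≡ 547 (mod 613)
R · y^e ≡ 39·547 = 21333 ≡ 491 (mod 613)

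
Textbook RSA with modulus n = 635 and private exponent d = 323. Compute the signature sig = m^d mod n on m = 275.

m^2 ≡ 275^2 = 75625 ≡ 60
m^4 ≡ 60^2 = 3600 ≡ 425
m^8 ≡ 425^2 = 180625 ≡ 285
m^16 ≡ 285^2 = 81225 ≡ 580
m^32 ≡ 580^2 = 336400 ≡ 485
m^64 ≡ 485^2 = 235225 ≡ 275
m^128 ≡ 275^2 = 75625 ≡ 60
m^256 ≡ 60^2 = 3600 ≡ 425
323 = 256 + 64 + 2 + 1, so m^323 ≡ 425·275·60·275 ≡ 285 (mod 635)

285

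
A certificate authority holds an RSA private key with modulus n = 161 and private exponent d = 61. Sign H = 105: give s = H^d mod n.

98

H^2 ≡ 105^2 = 11025 ≡ 77
H^4 ≡ 77^2 = 5929 ≡ 133
H^8 ≡ 133^2 = 17689 ≡ 140
H^16 ≡ 140^2 = 19600 ≡ 119
H^32 ≡ 119^2 = 14161 ≡ 154
61 = 32 + 16 + 8 + 4 + 1, so H^61 ≡ 154·119·140·133·105 ≡ 98 (mod 161)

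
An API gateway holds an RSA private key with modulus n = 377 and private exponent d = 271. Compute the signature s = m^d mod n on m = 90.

337

m^2 ≡ 90^2 = 8100 ≡ 183
m^4 ≡ 183^2 = 33489 ≡ 313
m^8 ≡ 313^2 = 97969 ≡ 326
m^16 ≡ 326^2 = 106276 ≡ 339
m^32 ≡ 339^2 = 114921 ≡ 313
m^64 ≡ 313^2 = 97969 ≡ 326
m^128 ≡ 326^2 = 106276 ≡ 339
m^256 ≡ 339^2 = 114921 ≡ 313
271 = 256 + 8 + 4 + 2 + 1, so m^271 ≡ 313·326·313·183·90 ≡ 337 (mod 377)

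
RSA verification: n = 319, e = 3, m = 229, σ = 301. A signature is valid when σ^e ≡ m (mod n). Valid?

σ^3 mod 319 = 229
σ^3 mod 319 = 229 matches m.

yes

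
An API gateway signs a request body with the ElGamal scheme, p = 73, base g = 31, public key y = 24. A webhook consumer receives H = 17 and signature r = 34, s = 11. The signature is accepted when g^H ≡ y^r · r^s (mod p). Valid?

yes

Left side g^H mod p:
31^2 = 961 ≡ 12
31^4 ≡ 12^2 = 144 ≡ 71
31^8 ≡ 71^2 = 5041 ≡ 4
31^16 ≡ 4^2 = 16
17 = 16 + 1, so 31^17 ≡ 16·31 ≡ 58 (mod 73)
Right side y^r · r^s mod p:
24^2 = 576 ≡ 65
24^4 ≡ 65^2 = 4225 ≡ 64
24^8 ≡ 64^2 = 4096 ≡ 8
24^16 ≡ 8^2 = 64
24^32 ≡ 64^2 = 4096 ≡ 8
34 = 32 + 2, so 24^34 ≡ 8·65 ≡ 9 (mod 73)
34^2 = 1156 ≡ 61
34^4 ≡ 61^2 = 3721 ≡ 71
34^8 ≡ 71^2 = 5041 ≡ 4
11 = 8 + 2 + 1, so 34^11 ≡ 4·61·34 ≡ 47 (mod 73)
9·47 = 423 ≡ 58 (mod 73)
58 ≡ 58 (mod 73), so the signature is genuine.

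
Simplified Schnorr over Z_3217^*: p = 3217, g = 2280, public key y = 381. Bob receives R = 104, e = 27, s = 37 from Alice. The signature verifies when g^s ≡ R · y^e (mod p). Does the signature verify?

does not verify

g^s mod p:
2280^2 = 5198400 ≡ 2945
2280^4 ≡ 2945^2 = 8673025 ≡ 3210
2280^8 ≡ 3210^2 = 10304100 ≡ 49
2280^16 ≡ 49^2 = 2401
2280^32 ≡ 2401^2 = 5764801 ≡ 3154
37 = 32 + 4 + 1, so 2280^37 ≡ 3154·3210·2280 ≡ 1776 (mod 3217)
R · y^e mod p:
381^2 = 145161 ≡ 396
381^4 ≡ 396^2 = 156816 ≡ 2400
381^8 ≡ 2400^2 = 5760000 ≡ 1570
381^16 ≡ 1570^2 = 2464900 ≡ 678
27 = 16 + 8 + 2 + 1, so 381^27 ≡ 678·1570·396·381 ≡ 2729 (mod 3217)
104·2729 = 283816 ≡ 720 (mod 3217)
1776 ≠ 720; the check fails.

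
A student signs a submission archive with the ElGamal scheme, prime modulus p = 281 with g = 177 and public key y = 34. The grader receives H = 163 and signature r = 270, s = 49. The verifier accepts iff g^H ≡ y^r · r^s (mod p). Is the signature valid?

invalid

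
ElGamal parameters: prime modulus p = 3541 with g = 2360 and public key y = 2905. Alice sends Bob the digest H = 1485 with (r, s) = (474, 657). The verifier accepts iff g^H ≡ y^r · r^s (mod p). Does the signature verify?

verifies

Left side g^H mod p:
Squares mod 3541: 2360^1≡2360, 2360^2≡3148, 2360^4≡2186, 2360^8≡1787, 2360^16≡2928, 2360^32≡423, 2360^64≡1879, 2360^128≡264, 2360^256≡2417, 2360^512≡2780, 2360^1024≡1938
1485 = 1024 + 256 + 128 + 64 + 8 + 4 + 1, so 2360^1485 ≡ 1938·2417·264·1879·1787·2186·2360 ≡ 466 (mod 3541)
Right side y^r · r^s mod p:
Squares mod 3541: 2905^1≡2905, 2905^2≡822, 2905^4≡2894, 2905^8≡771, 2905^16≡3094, 2905^32≡1513, 2905^64≡1683, 2905^128≡3230, 2905^256≡1114
474 = 256 + 128 + 64 + 16 + 8 + 2, so 2905^474 ≡ 1114·3230·1683·3094·771·822 ≡ 1099 (mod 3541)
Squares mod 3541: 474^1≡474, 474^2≡1593, 474^4≡2293, 474^8≡3005, 474^16≡475, 474^32≡2542, 474^64≡2980, 474^128≡3113, 474^256≡2593, 474^512≡2831
657 = 512 + 128 + 16 + 1, so 474^657 ≡ 2831·3113·475·474 ≡ 3216 (mod 3541)
1099·3216 = 3534384 ≡ 466 (mod 3541)
466 ≡ 466 (mod 3541), so the signature is genuine.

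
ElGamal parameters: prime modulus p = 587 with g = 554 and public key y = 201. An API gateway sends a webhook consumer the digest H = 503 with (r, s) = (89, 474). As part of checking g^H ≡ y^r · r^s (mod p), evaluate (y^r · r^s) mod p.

Squares mod 587: 201^1≡201, 201^2≡485, 201^4≡425, 201^8≡416, 201^16≡478, 201^32≡141, 201^64≡510
89 = 64 + 16 + 8 + 1, so 201^89 ≡ 510·478·416·201 ≡ 64 (mod 587)
Squares mod 587: 89^1≡89, 89^2≡290, 89^4≡159, 89^8≡40, 89^16≡426, 89^32≡93, 89^64≡431, 89^128≡269, 89^256≡160
474 = 256 + 128 + 64 + 16 + 8 + 2, so 89^474 ≡ 160·269·431·426·40·290 ≡ 342 (mod 587)
y^r · r^s ≡ 64·342 = 21888 ≡ 169 (mod 587)

169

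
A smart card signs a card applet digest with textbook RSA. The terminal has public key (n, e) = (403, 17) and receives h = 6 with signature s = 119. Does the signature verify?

s^2 ≡ 119^2 = 14161 ≡ 56
s^4 ≡ 56^2 = 3136 ≡ 315
s^8 ≡ 315^2 = 99225 ≡ 87
s^16 ≡ 87^2 = 7569 ≡ 315
17 = 16 + 1, so s^17 ≡ 315·119 ≡ 6 (mod 403)
Since 6 equals the digest 6, verification succeeds.

verifies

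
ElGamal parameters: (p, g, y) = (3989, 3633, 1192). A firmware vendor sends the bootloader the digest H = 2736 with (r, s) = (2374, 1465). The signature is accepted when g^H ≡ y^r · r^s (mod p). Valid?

no

Left side g^H mod p:
Squares mod 3989: 3633^1≡3633, 3633^2≡3077, 3633^4≡2032, 3633^8≡409, 3633^16≡3732, 3633^32≡2225, 3633^64≡276, 3633^128≡385, 3633^256≡632, 3633^512≡524, 3633^1024≡3324, 3633^2048≡3435
2736 = 2048 + 512 + 128 + 32 + 16, so 3633^2736 ≡ 3435·524·385·2225·3732 ≡ 1489 (mod 3989)
Right side y^r · r^s mod p:
Squares mod 3989: 1192^1≡1192, 1192^2≡780, 1192^4≡2072, 1192^8≡1020, 1192^16≡3260, 1192^32≡904, 1192^64≡3460, 1192^128≡611, 1192^256≡2344, 1192^512≡1483, 1192^1024≡1350, 1192^2048≡3516
2374 = 2048 + 256 + 64 + 4 + 2, so 1192^2374 ≡ 3516·2344·3460·2072·780 ≡ 2601 (mod 3989)
Squares mod 3989: 2374^1≡2374, 2374^2≡3408, 2374^4≡2485, 2374^8≡253, 2374^16≡185, 2374^32≡2313, 2374^64≡720, 2374^128≡3819, 2374^256≡977, 2374^512≡1158, 2374^1024≡660
1465 = 1024 + 256 + 128 + 32 + 16 + 8 + 1, so 2374^1465 ≡ 660·977·3819·2313·185·253·2374 ≡ 595 (mod 3989)
2601·595 = 1547595 ≡ 3852 (mod 3989)
1489 ≠ 3852, so verification fails.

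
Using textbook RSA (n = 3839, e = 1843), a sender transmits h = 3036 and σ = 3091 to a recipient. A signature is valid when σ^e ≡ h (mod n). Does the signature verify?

σ^2 ≡ 3091^2 = 9554281 ≡ 2849
σ^4 ≡ 2849^2 = 8116801 ≡ 1155
σ^8 ≡ 1155^2 = 1334025 ≡ 1892
σ^16 ≡ 1892^2 = 3579664 ≡ 1716
σ^32 ≡ 1716^2 = 2944656 ≡ 143
σ^64 ≡ 143^2 = 20449 ≡ 1254
σ^128 ≡ 1254^2 = 1572516 ≡ 2365
σ^256 ≡ 2365^2 = 5593225 ≡ 3641
σ^512 ≡ 3641^2 = 13256881 ≡ 814
σ^1024 ≡ 814^2 = 662596 ≡ 2288
1843 = 1024 + 512 + 256 + 32 + 16 + 2 + 1, so σ^1843 ≡ 2288·814·3641·143·1716·2849·3091 ≡ 3036 (mod 3839)
Since 3036 equals the digest 3036, verification succeeds.

verifies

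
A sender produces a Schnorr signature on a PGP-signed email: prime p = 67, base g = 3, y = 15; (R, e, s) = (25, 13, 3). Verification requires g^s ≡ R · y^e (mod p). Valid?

no

g^s mod p:
3^2 = 9
3 = 2 + 1, so 3^3 ≡ 9·3 ≡ 27 (mod 67)
R · y^e mod p:
15^2 = 225 ≡ 24
15^4 ≡ 24^2 = 576 ≡ 40
15^8 ≡ 40^2 = 1600 ≡ 59
13 = 8 + 4 + 1, so 15^13 ≡ 59·40·15 ≡ 24 (mod 67)
25·24 = 600 ≡ 64 (mod 67)
27 ≠ 64; the check fails.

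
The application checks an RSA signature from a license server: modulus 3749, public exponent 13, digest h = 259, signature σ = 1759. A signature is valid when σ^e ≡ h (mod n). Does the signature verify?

σ^2 ≡ 1759^2 = 3094081 ≡ 1156
σ^4 ≡ 1156^2 = 1336336 ≡ 1692
σ^8 ≡ 1692^2 = 2862864 ≡ 2377
13 = 8 + 4 + 1, so σ^13 ≡ 2377·1692·1759 ≡ 3490 (mod 3749)
σ^13 mod 3749 = 3490, but h = 259.

does not verify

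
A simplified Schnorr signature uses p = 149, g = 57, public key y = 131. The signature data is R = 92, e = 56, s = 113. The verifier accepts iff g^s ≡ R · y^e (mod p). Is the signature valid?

invalid

g^s mod p:
57^2 = 3249 ≡ 120
57^4 ≡ 120^2 = 14400 ≡ 96
57^8 ≡ 96^2 = 9216 ≡ 127
57^16 ≡ 127^2 = 16129 ≡ 37
57^32 ≡ 37^2 = 1369 ≡ 28
57^64 ≡ 28^2 = 784 ≡ 39
113 = 64 + 32 + 16 + 1, so 57^113 ≡ 39·28·37·57 ≡ 84 (mod 149)
R · y^e mod p:
131^2 = 17161 ≡ 26
131^4 ≡ 26^2 = 676 ≡ 80
131^8 ≡ 80^2 = 6400 ≡ 142
131^16 ≡ 142^2 = 20164 ≡ 49
131^32 ≡ 49^2 = 2401 ≡ 17
56 = 32 + 16 + 8, so 131^56 ≡ 17·49·142 ≡ 129 (mod 149)
92·129 = 11868 ≡ 97 (mod 149)
84 ≠ 97; the check fails.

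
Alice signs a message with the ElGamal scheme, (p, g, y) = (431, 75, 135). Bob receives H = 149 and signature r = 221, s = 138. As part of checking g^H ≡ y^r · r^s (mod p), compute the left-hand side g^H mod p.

375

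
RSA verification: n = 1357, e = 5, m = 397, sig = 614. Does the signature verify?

verifies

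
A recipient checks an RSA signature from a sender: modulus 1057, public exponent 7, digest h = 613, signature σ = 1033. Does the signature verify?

verifies

σ^2 ≡ 1033^2 = 1067089 ≡ 576
σ^4 ≡ 576^2 = 331776 ≡ 935
7 = 4 + 2 + 1, so σ^7 ≡ 935·576·1033 ≡ 613 (mod 1057)
σ^7 mod 1057 = 613 matches h.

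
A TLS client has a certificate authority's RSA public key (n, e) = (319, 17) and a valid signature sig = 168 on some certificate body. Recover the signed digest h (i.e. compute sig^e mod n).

306

sig^2 ≡ 168^2 = 28224 ≡ 152
sig^4 ≡ 152^2 = 23104 ≡ 136
sig^8 ≡ 136^2 = 18496 ≡ 313
sig^16 ≡ 313^2 = 97969 ≡ 36
17 = 16 + 1, so sig^17 ≡ 36·168 ≡ 306 (mod 319)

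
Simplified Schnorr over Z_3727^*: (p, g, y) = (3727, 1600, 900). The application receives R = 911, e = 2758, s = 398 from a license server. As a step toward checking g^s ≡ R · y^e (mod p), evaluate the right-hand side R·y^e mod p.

3276

900^2758 mod 3727 = 830
R · y^e ≡ 911·830 = 756130 ≡ 3276 (mod 3727)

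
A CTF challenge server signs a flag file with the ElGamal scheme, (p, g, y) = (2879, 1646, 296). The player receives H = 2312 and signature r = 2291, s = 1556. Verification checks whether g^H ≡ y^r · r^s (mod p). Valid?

Left side g^H mod p:
Squares mod 2879: 1646^1≡1646, 1646^2≡177, 1646^4≡2539, 1646^8≡440, 1646^16≡707, 1646^32≡1782, 1646^64≡2866, 1646^128≡169, 1646^256≡2650, 1646^512≡619, 1646^1024≡254, 1646^2048≡1178
2312 = 2048 + 256 + 8, so 1646^2312 ≡ 1178·2650·440 ≡ 132 (mod 2879)
Right side y^r · r^s mod p:
Squares mod 2879: 296^1≡296, 296^2≡1246, 296^4≡735, 296^8≡1852, 296^16≡1015, 296^32≡2422, 296^64≡1561, 296^128≡1087, 296^256≡1179, 296^512≡2363, 296^1024≡1388, 296^2048≡493
2291 = 2048 + 128 + 64 + 32 + 16 + 2 + 1, so 296^2291 ≡ 493·1087·1561·2422·1015·1246·296 ≡ 1101 (mod 2879)
Squares mod 2879: 2291^1≡2291, 2291^2≡264, 2291^4≡600, 2291^8≡125, 2291^16≡1230, 2291^32≡1425, 2291^64≡930, 2291^128≡1200, 2291^256≡500, 2291^512≡2406, 2291^1024≡2046
1556 = 1024 + 512 + 16 + 4, so 2291^1556 ≡ 2046·2406·1230·600 ≡ 1875 (mod 2879)
1101·1875 = 2064375 ≡ 132 (mod 2879)
132 ≡ 132 (mod 2879), so the signature is genuine.

yes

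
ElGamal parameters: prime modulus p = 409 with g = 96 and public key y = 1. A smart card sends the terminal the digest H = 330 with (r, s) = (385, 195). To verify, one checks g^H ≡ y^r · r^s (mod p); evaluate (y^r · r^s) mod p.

125

1^2 = 1
1^4 ≡ 1^2 = 1
1^8 ≡ 1^2 = 1
1^16 ≡ 1^2 = 1
1^32 ≡ 1^2 = 1
1^64 ≡ 1^2 = 1
1^128 ≡ 1^2 = 1
1^256 ≡ 1^2 = 1
385 = 256 + 128 + 1, so 1^385 ≡ 1·1·1 ≡ 1 (mod 409)
385^2 = 148225 ≡ 167
385^4 ≡ 167^2 = 27889 ≡ 77
385^8 ≡ 77^2 = 5929 ≡ 203
385^16 ≡ 203^2 = 41209 ≡ 309
385^32 ≡ 309^2 = 95481 ≡ 184
385^64 ≡ 184^2 = 33856 ≡ 318
385^128 ≡ 318^2 = 101124 ≡ 101
195 = 128 + 64 + 2 + 1, so 385^195 ≡ 101·318·167·385 ≡ 125 (mod 409)
y^r · r^s ≡ 1·125 = 125 ≡ 125 (mod 409)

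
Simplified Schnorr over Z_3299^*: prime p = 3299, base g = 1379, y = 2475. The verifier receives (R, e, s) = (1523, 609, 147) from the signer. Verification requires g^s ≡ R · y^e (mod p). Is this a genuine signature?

g^s mod p:
1379^2 = 1901641 ≡ 1417
1379^4 ≡ 1417^2 = 2007889 ≡ 2097
1379^8 ≡ 2097^2 = 4397409 ≡ 3141
1379^16 ≡ 3141^2 = 9865881 ≡ 1871
1379^32 ≡ 1871^2 = 3500641 ≡ 402
1379^64 ≡ 402^2 = 161604 ≡ 3252
1379^128 ≡ 3252^2 = 10575504 ≡ 2209
147 = 128 + 16 + 2 + 1, so 1379^147 ≡ 2209·1871·1417·1379 ≡ 829 (mod 3299)
R · y^e mod p:
2475^2 = 6125625 ≡ 2681
2475^4 ≡ 2681^2 = 7187761 ≡ 2539
2475^8 ≡ 2539^2 = 6446521 ≡ 275
2475^16 ≡ 275^2 = 75625 ≡ 3047
2475^32 ≡ 3047^2 = 9284209 ≡ 823
2475^64 ≡ 823^2 = 677329 ≡ 1034
2475^128 ≡ 1034^2 = 1069156 ≡ 280
2475^256 ≡ 280^2 = 78400 ≡ 2523
2475^512 ≡ 2523^2 = 6365529 ≡ 1758
609 = 512 + 64 + 32 + 1, so 2475^609 ≡ 1758·1034·823·2475 ≡ 176 (mod 3299)
1523·176 = 268048 ≡ 829 (mod 3299)
829 ≡ 829 (mod 3299); signature holds.

genuine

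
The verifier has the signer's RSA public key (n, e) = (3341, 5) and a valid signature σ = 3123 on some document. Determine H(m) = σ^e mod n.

Squares mod 3341: σ^1≡3123, σ^2≡750, σ^4≡1212
5 = 4 + 1, so σ^5 ≡ 1212·3123 ≡ 3064 (mod 3341)

3064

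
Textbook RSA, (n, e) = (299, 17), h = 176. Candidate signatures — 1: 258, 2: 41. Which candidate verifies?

Candidate 1: Squares mod 299: 258^1≡258, 258^2≡186, 258^4≡211, 258^8≡269, 258^16≡3; 17 = 16 + 1, so 258^17 ≡ 3·258 ≡ 176 (mod 299)
  → matches h = 176
Candidate 2: Squares mod 299: 41^1≡41, 41^2≡186, 41^4≡211, 41^8≡269, 41^16≡3; 17 = 16 + 1, so 41^17 ≡ 3·41 ≡ 123 (mod 299)

1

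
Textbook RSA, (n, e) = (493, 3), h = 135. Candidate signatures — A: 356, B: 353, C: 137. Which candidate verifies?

A

Candidate A: Squares mod 493: 356^1≡356, 356^2≡35; 3 = 2 + 1, so 356^3 ≡ 35·356 ≡ 135 (mod 493)
  → matches h = 135
Candidate B: Squares mod 493: 353^1≡353, 353^2≡373; 3 = 2 + 1, so 353^3 ≡ 373·353 ≡ 38 (mod 493)
Candidate C: Squares mod 493: 137^1≡137, 137^2≡35; 3 = 2 + 1, so 137^3 ≡ 35·137 ≡ 358 (mod 493)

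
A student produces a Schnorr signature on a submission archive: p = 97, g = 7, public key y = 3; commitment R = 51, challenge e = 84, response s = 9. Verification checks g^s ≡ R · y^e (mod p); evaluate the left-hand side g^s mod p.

55

7^2 = 49
7^4 ≡ 49^2 = 2401 ≡ 73
7^8 ≡ 73^2 = 5329 ≡ 91
9 = 8 + 1, so 7^9 ≡ 91·7 ≡ 55 (mod 97)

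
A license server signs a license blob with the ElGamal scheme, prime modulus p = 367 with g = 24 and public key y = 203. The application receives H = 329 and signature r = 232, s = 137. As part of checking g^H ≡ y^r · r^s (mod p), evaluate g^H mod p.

24^2 = 576 ≡ 209
24^4 ≡ 209^2 = 43681 ≡ 8
24^8 ≡ 8^2 = 64
24^16 ≡ 64^2 = 4096 ≡ 59
24^32 ≡ 59^2 = 3481 ≡ 178
24^64 ≡ 178^2 = 31684 ≡ 122
24^128 ≡ 122^2 = 14884 ≡ 204
24^256 ≡ 204^2 = 41616 ≡ 145
329 = 256 + 64 + 8 + 1, so 24^329 ≡ 145·122·64·24 ≡ 261 (mod 367)

261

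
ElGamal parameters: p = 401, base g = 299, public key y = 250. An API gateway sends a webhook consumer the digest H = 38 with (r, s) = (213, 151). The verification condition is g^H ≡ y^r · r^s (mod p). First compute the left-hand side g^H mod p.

164

299^2 = 89401 ≡ 379
299^4 ≡ 379^2 = 143641 ≡ 83
299^8 ≡ 83^2 = 6889 ≡ 72
299^16 ≡ 72^2 = 5184 ≡ 372
299^32 ≡ 372^2 = 138384 ≡ 39
38 = 32 + 4 + 2, so 299^38 ≡ 39·83·379 ≡ 164 (mod 401)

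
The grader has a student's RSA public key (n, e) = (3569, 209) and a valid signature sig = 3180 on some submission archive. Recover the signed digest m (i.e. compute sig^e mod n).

3547

sig^209 mod 3569 = 3547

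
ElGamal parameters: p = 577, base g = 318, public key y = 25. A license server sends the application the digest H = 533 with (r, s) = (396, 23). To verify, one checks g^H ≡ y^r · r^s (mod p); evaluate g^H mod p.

318^2 = 101124 ≡ 149
318^4 ≡ 149^2 = 22201 ≡ 275
318^8 ≡ 275^2 = 75625 ≡ 38
318^16 ≡ 38^2 = 1444 ≡ 290
318^32 ≡ 290^2 = 84100 ≡ 435
318^64 ≡ 435^2 = 189225 ≡ 546
318^128 ≡ 546^2 = 298116 ≡ 384
318^256 ≡ 384^2 = 147456 ≡ 321
318^512 ≡ 321^2 = 103041 ≡ 335
533 = 512 + 16 + 4 + 1, so 318^533 ≡ 335·290·275·318 ≡ 459 (mod 577)

459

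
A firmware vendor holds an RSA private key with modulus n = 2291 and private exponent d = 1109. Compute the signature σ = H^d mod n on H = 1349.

H^2 ≡ 1349^2 = 1819801 ≡ 747
H^4 ≡ 747^2 = 558009 ≡ 1296
H^8 ≡ 1296^2 = 1679616 ≡ 313
H^16 ≡ 313^2 = 97969 ≡ 1747
H^32 ≡ 1747^2 = 3052009 ≡ 397
H^64 ≡ 397^2 = 157609 ≡ 1821
H^128 ≡ 1821^2 = 3316041 ≡ 964
H^256 ≡ 964^2 = 929296 ≡ 1441
H^512 ≡ 1441^2 = 2076481 ≡ 835
H^1024 ≡ 835^2 = 697225 ≡ 761
1109 = 1024 + 64 + 16 + 4 + 1, so H^1109 ≡ 761·1821·1747·1296·1349 ≡ 1555 (mod 2291)

1555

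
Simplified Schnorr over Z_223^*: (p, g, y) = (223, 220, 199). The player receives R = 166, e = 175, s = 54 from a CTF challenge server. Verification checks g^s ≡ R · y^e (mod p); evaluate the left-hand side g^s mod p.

16

220^2 = 48400 ≡ 9
220^4 ≡ 9^2 = 81
220^8 ≡ 81^2 = 6561 ≡ 94
220^16 ≡ 94^2 = 8836 ≡ 139
220^32 ≡ 139^2 = 19321 ≡ 143
54 = 32 + 16 + 4 + 2, so 220^54 ≡ 143·139·81·9 ≡ 16 (mod 223)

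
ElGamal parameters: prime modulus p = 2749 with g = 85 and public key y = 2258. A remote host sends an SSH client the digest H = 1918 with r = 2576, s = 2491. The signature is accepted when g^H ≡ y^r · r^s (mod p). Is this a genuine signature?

Left side g^H mod p:
85^2 = 7225 ≡ 1727
85^4 ≡ 1727^2 = 2982529 ≡ 2613
85^8 ≡ 2613^2 = 6827769 ≡ 2002
85^16 ≡ 2002^2 = 4008004 ≡ 2711
85^32 ≡ 2711^2 = 7349521 ≡ 1444
85^64 ≡ 1444^2 = 2085136 ≡ 1394
85^128 ≡ 1394^2 = 1943236 ≡ 2442
85^256 ≡ 2442^2 = 5963364 ≡ 783
85^512 ≡ 783^2 = 613089 ≡ 62
85^1024 ≡ 62^2 = 3844 ≡ 1095
1918 = 1024 + 512 + 256 + 64 + 32 + 16 + 8 + 4 + 2, so 85^1918 ≡ 1095·62·783·1394·1444·2711·2002·2613·1727 ≡ 1189 (mod 2749)
Right side y^r · r^s mod p:
2258^2 = 5098564 ≡ 1918
2258^4 ≡ 1918^2 = 3678724 ≡ 562
2258^8 ≡ 562^2 = 315844 ≡ 2458
2258^16 ≡ 2458^2 = 6041764 ≡ 2211
2258^32 ≡ 2211^2 = 4888521 ≡ 799
2258^64 ≡ 799^2 = 638401 ≡ 633
2258^128 ≡ 633^2 = 400689 ≡ 2084
2258^256 ≡ 2084^2 = 4343056 ≡ 2385
2258^512 ≡ 2385^2 = 5688225 ≡ 544
2258^1024 ≡ 544^2 = 295936 ≡ 1793
2258^2048 ≡ 1793^2 = 3214849 ≡ 1268
2576 = 2048 + 512 + 16, so 2258^2576 ≡ 1268·544·2211 ≡ 1406 (mod 2749)
2576^2 = 6635776 ≡ 2439
2576^4 ≡ 2439^2 = 5948721 ≡ 2634
2576^8 ≡ 2634^2 = 6937956 ≡ 2229
2576^16 ≡ 2229^2 = 4968441 ≡ 998
2576^32 ≡ 998^2 = 996004 ≡ 866
2576^64 ≡ 866^2 = 749956 ≡ 2228
2576^128 ≡ 2228^2 = 4963984 ≡ 2039
2576^256 ≡ 2039^2 = 4157521 ≡ 1033
2576^512 ≡ 1033^2 = 1067089 ≡ 477
2576^1024 ≡ 477^2 = 227529 ≡ 2111
2576^2048 ≡ 2111^2 = 4456321 ≡ 192
2491 = 2048 + 256 + 128 + 32 + 16 + 8 + 2 + 1, so 2576^2491 ≡ 192·1033·2039·866·998·2229·2439·2576 ≡ 1489 (mod 2749)
1406·1489 = 2093534 ≡ 1545 (mod 2749)
1189 ≠ 1545, so verification fails.

forged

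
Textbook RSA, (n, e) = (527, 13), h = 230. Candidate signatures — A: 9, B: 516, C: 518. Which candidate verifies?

C

Candidate A: Squares mod 527: 9^1≡9, 9^2≡81, 9^4≡237, 9^8≡307; 13 = 8 + 4 + 1, so 9^13 ≡ 307·237·9 ≡ 297 (mod 527)
Candidate B: Squares mod 527: 516^1≡516, 516^2≡121, 516^4≡412, 516^8≡50; 13 = 8 + 4 + 1, so 516^13 ≡ 50·412·516 ≡ 10 (mod 527)
Candidate C: Squares mod 527: 518^1≡518, 518^2≡81, 518^4≡237, 518^8≡307; 13 = 8 + 4 + 1, so 518^13 ≡ 307·237·518 ≡ 230 (mod 527)
  → matches h = 230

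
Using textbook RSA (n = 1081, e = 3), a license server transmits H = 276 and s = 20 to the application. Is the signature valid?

s^2 ≡ 20^2 = 400
3 = 2 + 1, so s^3 ≡ 400·20 ≡ 433 (mod 1081)
s^3 mod 1081 = 433, but H = 276.

invalid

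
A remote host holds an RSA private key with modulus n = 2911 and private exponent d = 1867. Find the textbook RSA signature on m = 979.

1128

Squares mod 2911: m^1≡979, m^2≡722, m^4≡215, m^8≡2560, m^16≡939, m^32≡2599, m^64≡1281, m^128≡2068, m^256≡365, m^512≡2230, m^1024≡912
1867 = 1024 + 512 + 256 + 64 + 8 + 2 + 1, so m^1867 ≡ 912·2230·365·1281·2560·722·979 ≡ 1128 (mod 2911)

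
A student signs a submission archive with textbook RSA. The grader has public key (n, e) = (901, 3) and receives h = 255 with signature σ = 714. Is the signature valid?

valid

σ^2 ≡ 714^2 = 509796 ≡ 731
3 = 2 + 1, so σ^3 ≡ 731·714 ≡ 255 (mod 901)
σ^3 mod 901 = 255 matches h.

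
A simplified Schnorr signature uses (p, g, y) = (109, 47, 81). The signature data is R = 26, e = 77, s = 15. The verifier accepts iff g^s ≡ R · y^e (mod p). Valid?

no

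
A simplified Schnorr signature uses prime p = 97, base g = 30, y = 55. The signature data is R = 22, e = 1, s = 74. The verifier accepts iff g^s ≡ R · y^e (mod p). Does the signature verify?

does not verify

g^s mod p:
Squares mod 97: 30^1≡30, 30^2≡27, 30^4≡50, 30^8≡75, 30^16≡96, 30^32≡1, 30^64≡1
74 = 64 + 8 + 2, so 30^74 ≡ 1·75·27 ≡ 85 (mod 97)
R · y^e mod p:
55^1 mod 97 = 55
22·55 = 1210 ≡ 46 (mod 97)
85 ≠ 46; the check fails.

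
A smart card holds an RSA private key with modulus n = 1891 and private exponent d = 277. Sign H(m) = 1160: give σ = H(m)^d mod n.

(H(m))^2 ≡ 1160^2 = 1345600 ≡ 1099
(H(m))^4 ≡ 1099^2 = 1207801 ≡ 1343
(H(m))^8 ≡ 1343^2 = 1803649 ≡ 1526
(H(m))^16 ≡ 1526^2 = 2328676 ≡ 855
(H(m))^32 ≡ 855^2 = 731025 ≡ 1099
(H(m))^64 ≡ 1099^2 = 1207801 ≡ 1343
(H(m))^128 ≡ 1343^2 = 1803649 ≡ 1526
(H(m))^256 ≡ 1526^2 = 2328676 ≡ 855
277 = 256 + 16 + 4 + 1, so (H(m))^277 ≡ 855·855·1343·1160 ≡ 611 (mod 1891)

611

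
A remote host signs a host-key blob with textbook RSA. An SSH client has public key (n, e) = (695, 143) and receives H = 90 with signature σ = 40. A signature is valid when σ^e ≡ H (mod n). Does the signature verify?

verifies

σ^2 ≡ 40^2 = 1600 ≡ 210
σ^4 ≡ 210^2 = 44100 ≡ 315
σ^8 ≡ 315^2 = 99225 ≡ 535
σ^16 ≡ 535^2 = 286225 ≡ 580
σ^32 ≡ 580^2 = 336400 ≡ 20
σ^64 ≡ 20^2 = 400
σ^128 ≡ 400^2 = 160000 ≡ 150
143 = 128 + 8 + 4 + 2 + 1, so σ^143 ≡ 150·535·315·210·40 ≡ 90 (mod 695)
90 = H, so the signature checks out.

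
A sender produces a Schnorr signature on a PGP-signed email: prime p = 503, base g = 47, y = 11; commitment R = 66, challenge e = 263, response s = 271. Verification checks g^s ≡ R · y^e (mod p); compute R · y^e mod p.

11^2 = 121
11^4 ≡ 121^2 = 14641 ≡ 54
11^8 ≡ 54^2 = 2916 ≡ 401
11^16 ≡ 401^2 = 160801 ≡ 344
11^32 ≡ 344^2 = 118336 ≡ 131
11^64 ≡ 131^2 = 17161 ≡ 59
11^128 ≡ 59^2 = 3481 ≡ 463
11^256 ≡ 463^2 = 214369 ≡ 91
263 = 256 + 4 + 2 + 1, so 11^263 ≡ 91·54·121·11 ≡ 25 (mod 503)
R · y^e ≡ 66·25 = 1650 ≡ 141 (mod 503)

141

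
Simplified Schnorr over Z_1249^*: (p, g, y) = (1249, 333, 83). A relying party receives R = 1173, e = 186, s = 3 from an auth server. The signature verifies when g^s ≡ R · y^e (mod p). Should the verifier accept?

g^s mod p:
Squares mod 1249: 333^1≡333, 333^2≡977
3 = 2 + 1, so 333^3 ≡ 977·333 ≡ 601 (mod 1249)
R · y^e mod p:
Squares mod 1249: 83^1≡83, 83^2≡644, 83^4≡68, 83^8≡877, 83^16≡994, 83^32≡77, 83^64≡933, 83^128≡1185
186 = 128 + 32 + 16 + 8 + 2, so 83^186 ≡ 1185·77·994·877·644 ≡ 68 (mod 1249)
1173·68 = 79764 ≡ 1077 (mod 1249)
601 ≠ 1077; the check fails.

reject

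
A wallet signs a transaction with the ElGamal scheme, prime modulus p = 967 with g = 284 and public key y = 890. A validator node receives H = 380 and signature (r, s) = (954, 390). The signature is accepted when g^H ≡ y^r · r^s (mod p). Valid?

Left side g^H mod p:
284^2 = 80656 ≡ 395
284^4 ≡ 395^2 = 156025 ≡ 338
284^8 ≡ 338^2 = 114244 ≡ 138
284^16 ≡ 138^2 = 19044 ≡ 671
284^32 ≡ 671^2 = 450241 ≡ 586
284^64 ≡ 586^2 = 343396 ≡ 111
284^128 ≡ 111^2 = 12321 ≡ 717
284^256 ≡ 717^2 = 514089 ≡ 612
380 = 256 + 64 + 32 + 16 + 8 + 4, so 284^380 ≡ 612·111·586·671·138·338 ≡ 583 (mod 967)
Right side y^r · r^s mod p:
890^2 = 792100 ≡ 127
890^4 ≡ 127^2 = 16129 ≡ 657
890^8 ≡ 657^2 = 431649 ≡ 367
890^16 ≡ 367^2 = 134689 ≡ 276
890^32 ≡ 276^2 = 76176 ≡ 750
890^64 ≡ 750^2 = 562500 ≡ 673
890^128 ≡ 673^2 = 452929 ≡ 373
890^256 ≡ 373^2 = 139129 ≡ 848
890^512 ≡ 848^2 = 719104 ≡ 623
954 = 512 + 256 + 128 + 32 + 16 + 8 + 2, so 890^954 ≡ 623·848·373·750·276·367·127 ≡ 118 (mod 967)
954^2 = 910116 ≡ 169
954^4 ≡ 169^2 = 28561 ≡ 518
954^8 ≡ 518^2 = 268324 ≡ 465
954^16 ≡ 465^2 = 216225 ≡ 584
954^32 ≡ 584^2 = 341056 ≡ 672
954^64 ≡ 672^2 = 451584 ≡ 962
954^128 ≡ 962^2 = 925444 ≡ 25
954^256 ≡ 25^2 = 625
390 = 256 + 128 + 4 + 2, so 954^390 ≡ 625·25·518·169 ≡ 9 (mod 967)
118·9 = 1062 ≡ 95 (mod 967)
583 ≠ 95, so verification fails.

no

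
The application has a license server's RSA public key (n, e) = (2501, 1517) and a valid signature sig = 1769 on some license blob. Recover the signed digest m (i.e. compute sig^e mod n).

sig^2 ≡ 1769^2 = 3129361 ≡ 610
sig^4 ≡ 610^2 = 372100 ≡ 1952
sig^8 ≡ 1952^2 = 3810304 ≡ 1281
sig^16 ≡ 1281^2 = 1640961 ≡ 305
sig^32 ≡ 305^2 = 93025 ≡ 488
sig^64 ≡ 488^2 = 238144 ≡ 549
sig^128 ≡ 549^2 = 301401 ≡ 1281
sig^256 ≡ 1281^2 = 1640961 ≡ 305
sig^512 ≡ 305^2 = 93025 ≡ 488
sig^1024 ≡ 488^2 = 238144 ≡ 549
1517 = 1024 + 256 + 128 + 64 + 32 + 8 + 4 + 1, so sig^1517 ≡ 549·305·1281·549·488·1281·1952·1769 ≡ 671 (mod 2501)

671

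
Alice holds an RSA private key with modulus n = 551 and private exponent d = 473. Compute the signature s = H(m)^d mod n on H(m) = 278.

46

(H(m))^2 ≡ 278^2 = 77284 ≡ 144
(H(m))^4 ≡ 144^2 = 20736 ≡ 349
(H(m))^8 ≡ 349^2 = 121801 ≡ 30
(H(m))^16 ≡ 30^2 = 900 ≡ 349
(H(m))^32 ≡ 349^2 = 121801 ≡ 30
(H(m))^64 ≡ 30^2 = 900 ≡ 349
(H(m))^128 ≡ 349^2 = 121801 ≡ 30
(H(m))^256 ≡ 30^2 = 900 ≡ 349
473 = 256 + 128 + 64 + 16 + 8 + 1, so (H(m))^473 ≡ 349·30·349·349·30·278 ≡ 46 (mod 551)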